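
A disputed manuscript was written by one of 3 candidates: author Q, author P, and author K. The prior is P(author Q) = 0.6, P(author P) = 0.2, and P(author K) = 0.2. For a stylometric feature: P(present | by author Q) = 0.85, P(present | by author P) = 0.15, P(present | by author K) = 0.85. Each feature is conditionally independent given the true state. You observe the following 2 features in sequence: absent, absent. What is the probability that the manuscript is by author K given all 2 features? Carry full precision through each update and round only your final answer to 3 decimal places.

0.028

Each posterior becomes the prior for the next update.
After 'absent': normaliser = 0.15·0.6000 + 0.85·0.2000 + 0.15·0.2000; P(author Q) ≈ 0.3103, P(author P) ≈ 0.5862, P(author K) ≈ 0.1034
After 'absent': normaliser = 0.15·0.3103 + 0.85·0.5862 + 0.15·0.1034; P(author Q) ≈ 0.0831, P(author P) ≈ 0.8892, P(author K) ≈ 0.0277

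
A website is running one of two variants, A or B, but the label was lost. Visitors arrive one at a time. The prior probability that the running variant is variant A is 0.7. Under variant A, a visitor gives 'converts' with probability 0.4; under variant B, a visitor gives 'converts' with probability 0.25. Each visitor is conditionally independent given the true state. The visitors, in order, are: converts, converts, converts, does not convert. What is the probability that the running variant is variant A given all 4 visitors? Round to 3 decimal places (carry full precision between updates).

0.884

After 'converts': P(A) = 0.4·0.7000 / (0.4·0.7000 + 0.25·0.3000) ≈ 0.7887
After 'converts': P(A) = 0.4·0.7887 / (0.4·0.7887 + 0.25·0.2113) ≈ 0.8566
After 'converts': P(A) = 0.4·0.8566 / (0.4·0.8566 + 0.25·0.1434) ≈ 0.9053
After 'does not convert': P(A) = 0.6·0.9053 / (0.6·0.9053 + 0.75·0.0947) ≈ 0.8843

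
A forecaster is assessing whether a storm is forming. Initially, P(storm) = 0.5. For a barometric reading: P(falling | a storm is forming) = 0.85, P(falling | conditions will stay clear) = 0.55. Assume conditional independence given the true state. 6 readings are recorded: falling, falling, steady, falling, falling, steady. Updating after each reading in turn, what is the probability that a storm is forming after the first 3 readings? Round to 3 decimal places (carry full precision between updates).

Each posterior becomes the prior for the next update.
After 'falling': P(storm) = 0.85·0.5000 / (0.85·0.5000 + 0.55·0.5000) ≈ 0.6071
After 'falling': P(storm) = 0.85·0.6071 / (0.85·0.6071 + 0.55·0.3929) ≈ 0.7049
After 'steady': P(storm) = 0.15·0.7049 / (0.15·0.7049 + 0.45·0.2951) ≈ 0.4433

0.443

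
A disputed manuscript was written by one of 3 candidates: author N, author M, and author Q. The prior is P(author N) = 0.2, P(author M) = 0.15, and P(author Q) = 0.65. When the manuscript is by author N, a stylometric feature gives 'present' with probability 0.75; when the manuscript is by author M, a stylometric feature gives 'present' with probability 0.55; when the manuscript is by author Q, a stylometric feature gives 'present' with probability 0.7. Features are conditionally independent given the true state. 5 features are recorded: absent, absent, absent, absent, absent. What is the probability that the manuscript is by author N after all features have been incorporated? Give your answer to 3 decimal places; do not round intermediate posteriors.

After 'absent': normaliser = 0.25·0.2000 + 0.45·0.1500 + 0.3·0.6500; P(author N) ≈ 0.1600, P(author M) ≈ 0.2160, P(author Q) ≈ 0.6240
After 'absent': normaliser = 0.25·0.1600 + 0.45·0.2160 + 0.3·0.6240; P(author N) ≈ 0.1233, P(author M) ≈ 0.2996, P(author Q) ≈ 0.5771
After 'absent': normaliser = 0.25·0.1233 + 0.45·0.2996 + 0.3·0.5771; P(author N) ≈ 0.0910, P(author M) ≈ 0.3980, P(author Q) ≈ 0.5110
After 'absent': normaliser = 0.25·0.0910 + 0.45·0.3980 + 0.3·0.5110; P(author N) ≈ 0.0641, P(author M) ≈ 0.5043, P(author Q) ≈ 0.4317
After 'absent': normaliser = 0.25·0.0641 + 0.45·0.5043 + 0.3·0.4317; P(author N) ≈ 0.0430, P(author M) ≈ 0.6093, P(author Q) ≈ 0.3477

0.043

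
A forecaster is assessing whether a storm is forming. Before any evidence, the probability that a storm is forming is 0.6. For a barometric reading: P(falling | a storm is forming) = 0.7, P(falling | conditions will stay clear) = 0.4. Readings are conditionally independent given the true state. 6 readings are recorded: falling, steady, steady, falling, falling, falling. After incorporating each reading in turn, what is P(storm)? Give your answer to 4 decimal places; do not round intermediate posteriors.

0.7786

After 'falling': P(storm) = 0.7·0.6000 / (0.7·0.6000 + 0.4·0.4000) ≈ 0.7241
After 'steady': P(storm) = 0.3·0.7241 / (0.3·0.7241 + 0.6·0.2759) ≈ 0.5676
After 'steady': P(storm) = 0.3·0.5676 / (0.3·0.5676 + 0.6·0.4324) ≈ 0.3962
After 'falling': P(storm) = 0.7·0.3962 / (0.7·0.3962 + 0.4·0.6038) ≈ 0.5345
After 'falling': P(storm) = 0.7·0.5345 / (0.7·0.5345 + 0.4·0.4655) ≈ 0.6677
After 'falling': P(storm) = 0.7·0.6677 / (0.7·0.6677 + 0.4·0.3323) ≈ 0.7786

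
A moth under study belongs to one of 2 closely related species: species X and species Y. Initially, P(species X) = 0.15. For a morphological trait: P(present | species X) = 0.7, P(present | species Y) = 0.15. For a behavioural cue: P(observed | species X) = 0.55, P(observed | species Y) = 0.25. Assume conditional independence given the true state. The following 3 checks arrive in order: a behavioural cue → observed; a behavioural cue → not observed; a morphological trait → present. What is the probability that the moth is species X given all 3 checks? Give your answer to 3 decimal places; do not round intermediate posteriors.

After a behavioural cue='observed': P(species X) = 0.55·0.1500 / (0.55·0.1500 + 0.25·0.8500) ≈ 0.2797
After a behavioural cue='not observed': P(species X) = 0.45·0.2797 / (0.45·0.2797 + 0.75·0.7203) ≈ 0.1889
After a morphological trait='present': P(species X) = 0.7·0.1889 / (0.7·0.1889 + 0.15·0.8111) ≈ 0.5209

0.521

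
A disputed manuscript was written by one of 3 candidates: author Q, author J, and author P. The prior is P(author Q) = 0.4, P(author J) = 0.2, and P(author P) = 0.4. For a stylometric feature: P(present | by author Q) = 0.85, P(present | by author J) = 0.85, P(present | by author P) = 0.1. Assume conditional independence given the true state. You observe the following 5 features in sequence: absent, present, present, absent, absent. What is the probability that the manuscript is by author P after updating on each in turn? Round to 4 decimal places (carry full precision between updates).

After 'absent': normaliser = 0.15·0.4000 + 0.15·0.2000 + 0.9·0.4000; P(author Q) ≈ 0.1333, P(author J) ≈ 0.0667, P(author P) ≈ 0.8000
After 'present': normaliser = 0.85·0.1333 + 0.85·0.0667 + 0.1·0.8000; P(author Q) ≈ 0.4533, P(author J) ≈ 0.2267, P(author P) ≈ 0.3200
After 'present': normaliser = 0.85·0.4533 + 0.85·0.2267 + 0.1·0.3200; P(author Q) ≈ 0.6317, P(author J) ≈ 0.3158, P(author P) ≈ 0.0525
After 'absent': normaliser = 0.15·0.6317 + 0.15·0.3158 + 0.9·0.0525; P(author Q) ≈ 0.5004, P(author J) ≈ 0.2502, P(author P) ≈ 0.2494
After 'absent': normaliser = 0.15·0.5004 + 0.15·0.2502 + 0.9·0.2494; P(author Q) ≈ 0.2227, P(author J) ≈ 0.1114, P(author P) ≈ 0.6659

0.6659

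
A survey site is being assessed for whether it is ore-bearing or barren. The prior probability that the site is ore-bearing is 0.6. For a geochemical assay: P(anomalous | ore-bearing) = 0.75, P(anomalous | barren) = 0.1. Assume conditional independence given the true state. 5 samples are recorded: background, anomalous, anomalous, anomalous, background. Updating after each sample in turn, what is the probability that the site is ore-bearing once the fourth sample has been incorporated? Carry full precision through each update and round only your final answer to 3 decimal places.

Apply Bayes' rule sequentially, carrying P(ore) forward.
After 'background': P(ore) = 0.25·0.6000 / (0.25·0.6000 + 0.9·0.4000) ≈ 0.2941
After 'anomalous': P(ore) = 0.75·0.2941 / (0.75·0.2941 + 0.1·0.7059) ≈ 0.7576
After 'anomalous': P(ore) = 0.75·0.7576 / (0.75·0.7576 + 0.1·0.2424) ≈ 0.9591
After 'anomalous': P(ore) = 0.75·0.9591 / (0.75·0.9591 + 0.1·0.0409) ≈ 0.9943

0.994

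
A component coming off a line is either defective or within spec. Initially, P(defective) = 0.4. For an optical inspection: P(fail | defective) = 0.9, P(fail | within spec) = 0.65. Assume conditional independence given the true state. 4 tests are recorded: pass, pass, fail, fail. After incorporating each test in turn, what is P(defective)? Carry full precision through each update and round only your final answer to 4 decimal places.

0.0945

After 'pass': P(defective) = 0.1·0.4000 / (0.1·0.4000 + 0.35·0.6000) ≈ 0.1600
After 'pass': P(defective) = 0.1·0.1600 / (0.1·0.1600 + 0.35·0.8400) ≈ 0.0516
After 'fail': P(defective) = 0.9·0.0516 / (0.9·0.0516 + 0.65·0.9484) ≈ 0.0701
After 'fail': P(defective) = 0.9·0.0701 / (0.9·0.0701 + 0.65·0.9299) ≈ 0.0945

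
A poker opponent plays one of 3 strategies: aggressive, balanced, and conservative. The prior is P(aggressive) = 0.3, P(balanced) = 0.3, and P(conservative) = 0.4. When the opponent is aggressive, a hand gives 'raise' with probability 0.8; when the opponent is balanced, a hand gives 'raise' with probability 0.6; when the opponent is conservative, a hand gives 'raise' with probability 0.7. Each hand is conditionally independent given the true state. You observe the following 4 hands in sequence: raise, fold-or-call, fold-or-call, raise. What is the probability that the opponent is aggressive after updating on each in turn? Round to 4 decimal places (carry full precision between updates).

After 'raise': normaliser = 0.8·0.3000 + 0.6·0.3000 + 0.7·0.4000; P(aggressive) ≈ 0.3429, P(balanced) ≈ 0.2571, P(conservative) ≈ 0.4000
After 'fold-or-call': normaliser = 0.2·0.3429 + 0.4·0.2571 + 0.3·0.4000; P(aggressive) ≈ 0.2353, P(balanced) ≈ 0.3529, P(conservative) ≈ 0.4118
After 'fold-or-call': normaliser = 0.2·0.2353 + 0.4·0.3529 + 0.3·0.4118; P(aggressive) ≈ 0.1509, P(balanced) ≈ 0.4528, P(conservative) ≈ 0.3962
After 'raise': normaliser = 0.8·0.1509 + 0.6·0.4528 + 0.7·0.3962; P(aggressive) ≈ 0.1803, P(balanced) ≈ 0.4056, P(conservative) ≈ 0.4141

0.1803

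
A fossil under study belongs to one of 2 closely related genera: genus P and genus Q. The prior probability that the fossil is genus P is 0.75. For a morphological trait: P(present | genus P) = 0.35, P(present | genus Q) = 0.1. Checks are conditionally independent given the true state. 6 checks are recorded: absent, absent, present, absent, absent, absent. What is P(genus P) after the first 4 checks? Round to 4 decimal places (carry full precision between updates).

After 'absent': P(genus P) = 0.65·0.7500 / (0.65·0.7500 + 0.9·0.2500) ≈ 0.6842
After 'absent': P(genus P) = 0.65·0.6842 / (0.65·0.6842 + 0.9·0.3158) ≈ 0.6101
After 'present': P(genus P) = 0.35·0.6101 / (0.35·0.6101 + 0.1·0.3899) ≈ 0.8456
After 'absent': P(genus P) = 0.65·0.8456 / (0.65·0.8456 + 0.9·0.1544) ≈ 0.7982

0.7982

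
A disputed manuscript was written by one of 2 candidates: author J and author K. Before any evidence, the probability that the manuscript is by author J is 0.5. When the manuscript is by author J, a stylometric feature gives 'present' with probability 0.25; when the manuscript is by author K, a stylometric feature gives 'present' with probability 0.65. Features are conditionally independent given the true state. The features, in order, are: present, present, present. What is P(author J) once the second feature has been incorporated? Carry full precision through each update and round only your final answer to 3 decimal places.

0.129

After 'present': P(author J) = 0.25·0.5000 / (0.25·0.5000 + 0.65·0.5000) ≈ 0.2778
After 'present': P(author J) = 0.25·0.2778 / (0.25·0.2778 + 0.65·0.7222) ≈ 0.1289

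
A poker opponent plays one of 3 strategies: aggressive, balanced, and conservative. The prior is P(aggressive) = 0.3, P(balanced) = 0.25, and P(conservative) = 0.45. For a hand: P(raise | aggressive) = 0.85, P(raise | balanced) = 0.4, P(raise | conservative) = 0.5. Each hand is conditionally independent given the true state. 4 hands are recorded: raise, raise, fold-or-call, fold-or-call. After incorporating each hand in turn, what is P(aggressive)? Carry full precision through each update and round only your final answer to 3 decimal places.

Apply Bayes' rule sequentially, carrying P(aggressive) forward.
After 'raise': normaliser = 0.85·0.3000 + 0.4·0.2500 + 0.5·0.4500; P(aggressive) ≈ 0.4397, P(balanced) ≈ 0.1724, P(conservative) ≈ 0.3879
After 'raise': normaliser = 0.85·0.4397 + 0.4·0.1724 + 0.5·0.3879; P(aggressive) ≈ 0.5870, P(balanced) ≈ 0.1083, P(conservative) ≈ 0.3047
After 'fold-or-call': normaliser = 0.15·0.5870 + 0.6·0.1083 + 0.5·0.3047; P(aggressive) ≈ 0.2883, P(balanced) ≈ 0.2128, P(conservative) ≈ 0.4988
After 'fold-or-call': normaliser = 0.15·0.2883 + 0.6·0.2128 + 0.5·0.4988; P(aggressive) ≈ 0.1029, P(balanced) ≈ 0.3038, P(conservative) ≈ 0.5933

0.103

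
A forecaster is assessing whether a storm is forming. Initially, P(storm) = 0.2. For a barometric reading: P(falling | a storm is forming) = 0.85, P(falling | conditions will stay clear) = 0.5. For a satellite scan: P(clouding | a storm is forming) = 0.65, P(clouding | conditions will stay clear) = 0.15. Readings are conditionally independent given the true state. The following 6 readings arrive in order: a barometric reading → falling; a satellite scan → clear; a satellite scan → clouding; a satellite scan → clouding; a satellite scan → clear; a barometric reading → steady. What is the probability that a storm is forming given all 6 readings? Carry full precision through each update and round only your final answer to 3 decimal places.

After a barometric reading='falling': P(storm) = 0.85·0.2000 / (0.85·0.2000 + 0.5·0.8000) ≈ 0.2982
After a satellite scan='clear': P(storm) = 0.35·0.2982 / (0.35·0.2982 + 0.85·0.7018) ≈ 0.1489
After a satellite scan='clouding': P(storm) = 0.65·0.1489 / (0.65·0.1489 + 0.15·0.8511) ≈ 0.4313
After a satellite scan='clouding': P(storm) = 0.65·0.4313 / (0.65·0.4313 + 0.15·0.5687) ≈ 0.7667
After a satellite scan='clear': P(storm) = 0.35·0.7667 / (0.35·0.7667 + 0.85·0.2333) ≈ 0.5750
After a barometric reading='steady': P(storm) = 0.15·0.5750 / (0.15·0.5750 + 0.5·0.4250) ≈ 0.2887

0.289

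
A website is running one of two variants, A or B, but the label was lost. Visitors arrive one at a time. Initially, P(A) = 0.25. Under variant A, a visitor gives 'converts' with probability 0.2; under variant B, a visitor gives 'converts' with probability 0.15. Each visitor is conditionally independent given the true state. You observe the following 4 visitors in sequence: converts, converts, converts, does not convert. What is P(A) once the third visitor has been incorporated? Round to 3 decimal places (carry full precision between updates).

Apply Bayes' rule sequentially, carrying P(A) forward.
After 'converts': P(A) = 0.2·0.2500 / (0.2·0.2500 + 0.15·0.7500) ≈ 0.3077
After 'converts': P(A) = 0.2·0.3077 / (0.2·0.3077 + 0.15·0.6923) ≈ 0.3721
After 'converts': P(A) = 0.2·0.3721 / (0.2·0.3721 + 0.15·0.6279) ≈ 0.4414

0.441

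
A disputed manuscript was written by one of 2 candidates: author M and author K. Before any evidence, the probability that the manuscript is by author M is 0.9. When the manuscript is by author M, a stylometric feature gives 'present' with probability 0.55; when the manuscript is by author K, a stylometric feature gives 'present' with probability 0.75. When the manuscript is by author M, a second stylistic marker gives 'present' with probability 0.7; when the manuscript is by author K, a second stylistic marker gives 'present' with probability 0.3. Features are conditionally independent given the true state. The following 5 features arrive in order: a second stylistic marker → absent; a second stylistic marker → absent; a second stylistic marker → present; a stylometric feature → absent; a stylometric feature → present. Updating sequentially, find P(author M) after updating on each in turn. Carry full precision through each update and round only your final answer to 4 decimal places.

0.8358

After a second stylistic marker='absent': P(author M) = 0.3·0.9000 / (0.3·0.9000 + 0.7·0.1000) ≈ 0.7941
After a second stylistic marker='absent': P(author M) = 0.3·0.7941 / (0.3·0.7941 + 0.7·0.2059) ≈ 0.6231
After a second stylistic marker='present': P(author M) = 0.7·0.6231 / (0.7·0.6231 + 0.3·0.3769) ≈ 0.7941
After a stylometric feature='absent': P(author M) = 0.45·0.7941 / (0.45·0.7941 + 0.25·0.2059) ≈ 0.8741
After a stylometric feature='present': P(author M) = 0.55·0.8741 / (0.55·0.8741 + 0.75·0.1259) ≈ 0.8358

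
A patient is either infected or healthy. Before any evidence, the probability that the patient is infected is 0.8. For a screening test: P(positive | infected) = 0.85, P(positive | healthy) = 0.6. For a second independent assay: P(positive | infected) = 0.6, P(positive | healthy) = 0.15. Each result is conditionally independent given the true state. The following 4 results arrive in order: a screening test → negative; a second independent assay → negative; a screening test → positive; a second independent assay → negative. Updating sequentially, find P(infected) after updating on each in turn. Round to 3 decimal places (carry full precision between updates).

0.320

Apply Bayes' rule sequentially, carrying P(infected) forward.
After a screening test='negative': P(infected) = 0.15·0.8000 / (0.15·0.8000 + 0.4·0.2000) ≈ 0.6000
After a second independent assay='negative': P(infected) = 0.4·0.6000 / (0.4·0.6000 + 0.85·0.4000) ≈ 0.4138
After a screening test='positive': P(infected) = 0.85·0.4138 / (0.85·0.4138 + 0.6·0.5862) ≈ 0.5000
After a second independent assay='negative': P(infected) = 0.4·0.5000 / (0.4·0.5000 + 0.85·0.5000) ≈ 0.3200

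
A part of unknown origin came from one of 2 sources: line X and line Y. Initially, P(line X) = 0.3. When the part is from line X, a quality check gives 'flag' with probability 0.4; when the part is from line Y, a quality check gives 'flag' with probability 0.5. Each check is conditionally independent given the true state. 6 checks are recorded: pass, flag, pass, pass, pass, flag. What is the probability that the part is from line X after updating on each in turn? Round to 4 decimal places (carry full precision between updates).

0.3626

Apply Bayes' rule sequentially, carrying P(line X) forward.
After 'pass': P(line X) = 0.6·0.3000 / (0.6·0.3000 + 0.5·0.7000) ≈ 0.3396
After 'flag': P(line X) = 0.4·0.3396 / (0.4·0.3396 + 0.5·0.6604) ≈ 0.2915
After 'pass': P(line X) = 0.6·0.2915 / (0.6·0.2915 + 0.5·0.7085) ≈ 0.3305
After 'pass': P(line X) = 0.6·0.3305 / (0.6·0.3305 + 0.5·0.6695) ≈ 0.3720
After 'pass': P(line X) = 0.6·0.3720 / (0.6·0.3720 + 0.5·0.6280) ≈ 0.4155
After 'flag': P(line X) = 0.4·0.4155 / (0.4·0.4155 + 0.5·0.5845) ≈ 0.3626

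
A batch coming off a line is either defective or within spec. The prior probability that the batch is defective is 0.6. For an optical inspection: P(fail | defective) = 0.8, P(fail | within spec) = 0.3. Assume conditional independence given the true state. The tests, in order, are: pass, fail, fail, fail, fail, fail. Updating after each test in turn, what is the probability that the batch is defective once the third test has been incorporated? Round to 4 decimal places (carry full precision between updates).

0.7529

After 'pass': P(defective) = 0.2·0.6000 / (0.2·0.6000 + 0.7·0.4000) ≈ 0.3000
After 'fail': P(defective) = 0.8·0.3000 / (0.8·0.3000 + 0.3·0.7000) ≈ 0.5333
After 'fail': P(defective) = 0.8·0.5333 / (0.8·0.5333 + 0.3·0.4667) ≈ 0.7529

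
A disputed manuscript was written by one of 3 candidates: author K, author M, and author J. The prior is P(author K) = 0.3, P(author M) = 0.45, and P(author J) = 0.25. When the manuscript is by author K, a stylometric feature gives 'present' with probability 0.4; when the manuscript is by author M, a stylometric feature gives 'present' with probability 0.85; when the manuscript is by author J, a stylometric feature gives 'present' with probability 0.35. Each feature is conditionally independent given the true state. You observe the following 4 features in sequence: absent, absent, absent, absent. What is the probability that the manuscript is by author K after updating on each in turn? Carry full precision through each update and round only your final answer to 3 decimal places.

After 'absent': normaliser = 0.6·0.3000 + 0.15·0.4500 + 0.65·0.2500; P(author K) ≈ 0.4390, P(author M) ≈ 0.1646, P(author J) ≈ 0.3963
After 'absent': normaliser = 0.6·0.4390 + 0.15·0.1646 + 0.65·0.3963; P(author K) ≈ 0.4827, P(author M) ≈ 0.0453, P(author J) ≈ 0.4721
After 'absent': normaliser = 0.6·0.4827 + 0.15·0.0453 + 0.65·0.4721; P(author K) ≈ 0.4801, P(author M) ≈ 0.0113, P(author J) ≈ 0.5087
After 'absent': normaliser = 0.6·0.4801 + 0.15·0.0113 + 0.65·0.5087; P(author K) ≈ 0.4643, P(author M) ≈ 0.0027, P(author J) ≈ 0.5330

0.464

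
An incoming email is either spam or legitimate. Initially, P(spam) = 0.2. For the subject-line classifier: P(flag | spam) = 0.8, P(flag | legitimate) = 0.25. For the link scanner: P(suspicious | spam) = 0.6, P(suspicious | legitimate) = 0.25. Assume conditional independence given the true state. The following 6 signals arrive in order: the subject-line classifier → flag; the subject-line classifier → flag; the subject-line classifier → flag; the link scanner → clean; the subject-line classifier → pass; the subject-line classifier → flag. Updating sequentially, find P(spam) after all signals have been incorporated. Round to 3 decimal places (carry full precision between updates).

After the subject-line classifier='flag': P(spam) = 0.8·0.2000 / (0.8·0.2000 + 0.25·0.8000) ≈ 0.4444
After the subject-line classifier='flag': P(spam) = 0.8·0.4444 / (0.8·0.4444 + 0.25·0.5556) ≈ 0.7191
After the subject-line classifier='flag': P(spam) = 0.8·0.7191 / (0.8·0.7191 + 0.25·0.2809) ≈ 0.8912
After the link scanner='clean': P(spam) = 0.4·0.8912 / (0.4·0.8912 + 0.75·0.1088) ≈ 0.8137
After the subject-line classifier='pass': P(spam) = 0.2·0.8137 / (0.2·0.8137 + 0.75·0.1863) ≈ 0.5381
After the subject-line classifier='flag': P(spam) = 0.8·0.5381 / (0.8·0.5381 + 0.25·0.4619) ≈ 0.7885

0.789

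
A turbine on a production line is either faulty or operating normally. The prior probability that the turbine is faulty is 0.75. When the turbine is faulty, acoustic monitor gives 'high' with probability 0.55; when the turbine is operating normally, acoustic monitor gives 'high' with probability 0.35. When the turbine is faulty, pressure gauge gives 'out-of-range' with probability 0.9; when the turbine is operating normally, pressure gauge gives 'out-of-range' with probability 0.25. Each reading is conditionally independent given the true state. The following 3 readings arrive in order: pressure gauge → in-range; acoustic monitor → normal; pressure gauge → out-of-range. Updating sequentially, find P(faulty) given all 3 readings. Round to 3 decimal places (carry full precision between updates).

0.499

After pressure gauge='in-range': P(faulty) = 0.1·0.7500 / (0.1·0.7500 + 0.75·0.2500) ≈ 0.2857
After acoustic monitor='normal': P(faulty) = 0.45·0.2857 / (0.45·0.2857 + 0.65·0.7143) ≈ 0.2169
After pressure gauge='out-of-range': P(faulty) = 0.9·0.2169 / (0.9·0.2169 + 0.25·0.7831) ≈ 0.4992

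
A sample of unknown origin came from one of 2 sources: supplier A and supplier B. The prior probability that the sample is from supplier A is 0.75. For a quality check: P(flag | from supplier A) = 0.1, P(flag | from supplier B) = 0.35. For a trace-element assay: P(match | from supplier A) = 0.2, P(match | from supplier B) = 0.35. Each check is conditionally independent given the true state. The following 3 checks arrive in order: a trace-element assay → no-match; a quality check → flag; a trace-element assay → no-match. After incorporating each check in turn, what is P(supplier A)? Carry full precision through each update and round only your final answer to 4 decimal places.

0.5649

After a trace-element assay='no-match': P(supplier A) = 0.8·0.7500 / (0.8·0.7500 + 0.65·0.2500) ≈ 0.7869
After a quality check='flag': P(supplier A) = 0.1·0.7869 / (0.1·0.7869 + 0.35·0.2131) ≈ 0.5134
After a trace-element assay='no-match': P(supplier A) = 0.8·0.5134 / (0.8·0.5134 + 0.65·0.4866) ≈ 0.5649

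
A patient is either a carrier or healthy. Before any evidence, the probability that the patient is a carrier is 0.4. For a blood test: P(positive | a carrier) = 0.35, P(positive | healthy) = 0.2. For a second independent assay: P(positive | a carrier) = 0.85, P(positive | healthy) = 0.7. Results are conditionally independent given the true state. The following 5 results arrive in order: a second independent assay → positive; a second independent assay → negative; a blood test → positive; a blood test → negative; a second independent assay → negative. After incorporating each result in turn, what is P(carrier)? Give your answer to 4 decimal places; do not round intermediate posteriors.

After a second independent assay='positive': P(carrier) = 0.85·0.4000 / (0.85·0.4000 + 0.7·0.6000) ≈ 0.4474
After a second independent assay='negative': P(carrier) = 0.15·0.4474 / (0.15·0.4474 + 0.3·0.5526) ≈ 0.2881
After a blood test='positive': P(carrier) = 0.35·0.2881 / (0.35·0.2881 + 0.2·0.7119) ≈ 0.4146
After a blood test='negative': P(carrier) = 0.65·0.4146 / (0.65·0.4146 + 0.8·0.5854) ≈ 0.3653
After a second independent assay='negative': P(carrier) = 0.15·0.3653 / (0.15·0.3653 + 0.3·0.6347) ≈ 0.2235

0.2235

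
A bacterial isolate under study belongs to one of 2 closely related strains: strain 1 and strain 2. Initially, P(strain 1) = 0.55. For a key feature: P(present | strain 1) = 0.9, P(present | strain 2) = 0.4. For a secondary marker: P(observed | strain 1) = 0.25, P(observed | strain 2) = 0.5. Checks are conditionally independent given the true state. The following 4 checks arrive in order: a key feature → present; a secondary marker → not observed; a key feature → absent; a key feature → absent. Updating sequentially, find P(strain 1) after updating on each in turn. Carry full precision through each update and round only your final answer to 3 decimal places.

Each posterior becomes the prior for the next update.
After a key feature='present': P(strain 1) = 0.9·0.5500 / (0.9·0.5500 + 0.4·0.4500) ≈ 0.7333
After a secondary marker='not observed': P(strain 1) = 0.75·0.7333 / (0.75·0.7333 + 0.5·0.2667) ≈ 0.8049
After a key feature='absent': P(strain 1) = 0.1·0.8049 / (0.1·0.8049 + 0.6·0.1951) ≈ 0.4074
After a key feature='absent': P(strain 1) = 0.1·0.4074 / (0.1·0.4074 + 0.6·0.5926) ≈ 0.1028

0.103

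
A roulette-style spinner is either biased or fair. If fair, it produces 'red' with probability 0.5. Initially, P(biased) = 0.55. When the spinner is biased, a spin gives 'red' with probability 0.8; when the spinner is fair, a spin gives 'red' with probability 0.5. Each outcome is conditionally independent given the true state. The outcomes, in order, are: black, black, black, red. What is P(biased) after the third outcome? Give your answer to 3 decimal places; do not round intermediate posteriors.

0.073

After 'black': P(biased) = 0.2·0.5500 / (0.2·0.5500 + 0.5·0.4500) ≈ 0.3284
After 'black': P(biased) = 0.2·0.3284 / (0.2·0.3284 + 0.5·0.6716) ≈ 0.1636
After 'black': P(biased) = 0.2·0.1636 / (0.2·0.1636 + 0.5·0.8364) ≈ 0.0725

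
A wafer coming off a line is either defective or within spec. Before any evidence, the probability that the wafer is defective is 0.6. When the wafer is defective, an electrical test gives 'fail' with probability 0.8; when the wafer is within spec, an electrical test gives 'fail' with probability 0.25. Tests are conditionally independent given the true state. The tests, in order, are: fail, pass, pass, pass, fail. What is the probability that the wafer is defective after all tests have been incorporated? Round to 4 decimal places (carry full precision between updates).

Each posterior becomes the prior for the next update.
After 'fail': P(defective) = 0.8·0.6000 / (0.8·0.6000 + 0.25·0.4000) ≈ 0.8276
After 'pass': P(defective) = 0.2·0.8276 / (0.2·0.8276 + 0.75·0.1724) ≈ 0.5614
After 'pass': P(defective) = 0.2·0.5614 / (0.2·0.5614 + 0.75·0.4386) ≈ 0.2545
After 'pass': P(defective) = 0.2·0.2545 / (0.2·0.2545 + 0.75·0.7455) ≈ 0.0834
After 'fail': P(defective) = 0.8·0.0834 / (0.8·0.0834 + 0.25·0.9166) ≈ 0.2256

0.2256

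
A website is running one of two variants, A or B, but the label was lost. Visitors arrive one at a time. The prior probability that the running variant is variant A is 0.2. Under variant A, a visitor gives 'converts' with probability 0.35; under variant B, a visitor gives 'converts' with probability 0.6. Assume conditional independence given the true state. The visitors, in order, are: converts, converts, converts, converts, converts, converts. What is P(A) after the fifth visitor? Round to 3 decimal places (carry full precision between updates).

0.017

After 'converts': P(A) = 0.35·0.2000 / (0.35·0.2000 + 0.6·0.8000) ≈ 0.1273
After 'converts': P(A) = 0.35·0.1273 / (0.35·0.1273 + 0.6·0.8727) ≈ 0.0784
After 'converts': P(A) = 0.35·0.0784 / (0.35·0.0784 + 0.6·0.9216) ≈ 0.0473
After 'converts': P(A) = 0.35·0.0473 / (0.35·0.0473 + 0.6·0.9527) ≈ 0.0281
After 'converts': P(A) = 0.35·0.0281 / (0.35·0.0281 + 0.6·0.9719) ≈ 0.0166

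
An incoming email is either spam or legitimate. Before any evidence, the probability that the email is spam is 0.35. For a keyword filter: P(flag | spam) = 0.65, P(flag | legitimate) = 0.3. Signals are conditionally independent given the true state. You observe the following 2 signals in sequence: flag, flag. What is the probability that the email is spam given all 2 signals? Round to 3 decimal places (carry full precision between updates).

After 'flag': P(spam) = 0.65·0.3500 / (0.65·0.3500 + 0.3·0.6500) ≈ 0.5385
After 'flag': P(spam) = 0.65·0.5385 / (0.65·0.5385 + 0.3·0.4615) ≈ 0.7165

0.717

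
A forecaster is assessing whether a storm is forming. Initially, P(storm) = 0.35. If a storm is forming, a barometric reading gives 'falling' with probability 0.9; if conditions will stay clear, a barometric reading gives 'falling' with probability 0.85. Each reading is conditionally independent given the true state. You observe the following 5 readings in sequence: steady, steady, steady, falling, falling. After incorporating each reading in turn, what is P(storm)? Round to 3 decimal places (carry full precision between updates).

0.152

After 'steady': P(storm) = 0.1·0.3500 / (0.1·0.3500 + 0.15·0.6500) ≈ 0.2642
After 'steady': P(storm) = 0.1·0.2642 / (0.1·0.2642 + 0.15·0.7358) ≈ 0.1931
After 'steady': P(storm) = 0.1·0.1931 / (0.1·0.1931 + 0.15·0.8069) ≈ 0.1376
After 'falling': P(storm) = 0.9·0.1376 / (0.9·0.1376 + 0.85·0.8624) ≈ 0.1445
After 'falling': P(storm) = 0.9·0.1445 / (0.9·0.1445 + 0.85·0.8555) ≈ 0.1517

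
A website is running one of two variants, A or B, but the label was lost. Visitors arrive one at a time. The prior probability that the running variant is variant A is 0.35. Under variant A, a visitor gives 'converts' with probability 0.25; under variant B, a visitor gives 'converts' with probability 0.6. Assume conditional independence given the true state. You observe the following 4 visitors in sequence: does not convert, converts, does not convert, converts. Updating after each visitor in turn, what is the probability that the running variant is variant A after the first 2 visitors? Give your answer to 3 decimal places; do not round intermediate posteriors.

0.296

After 'does not convert': P(A) = 0.75·0.3500 / (0.75·0.3500 + 0.4·0.6500) ≈ 0.5024
After 'converts': P(A) = 0.25·0.5024 / (0.25·0.5024 + 0.6·0.4976) ≈ 0.2961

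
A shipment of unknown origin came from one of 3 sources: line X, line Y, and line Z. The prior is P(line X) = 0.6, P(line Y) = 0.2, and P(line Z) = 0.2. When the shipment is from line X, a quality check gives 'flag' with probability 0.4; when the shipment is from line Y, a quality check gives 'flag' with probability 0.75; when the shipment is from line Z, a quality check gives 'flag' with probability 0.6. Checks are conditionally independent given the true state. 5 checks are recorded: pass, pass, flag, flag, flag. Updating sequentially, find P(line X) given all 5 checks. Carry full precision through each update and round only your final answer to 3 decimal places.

0.531

Apply Bayes' rule sequentially, carrying P(line X) forward.
After 'pass': normaliser = 0.6·0.6000 + 0.25·0.2000 + 0.4·0.2000; P(line X) ≈ 0.7347, P(line Y) ≈ 0.1020, P(line Z) ≈ 0.1633
After 'pass': normaliser = 0.6·0.7347 + 0.25·0.1020 + 0.4·0.1633; P(line X) ≈ 0.8292, P(line Y) ≈ 0.0480, P(line Z) ≈ 0.1228
After 'flag': normaliser = 0.4·0.8292 + 0.75·0.0480 + 0.6·0.1228; P(line X) ≈ 0.7515, P(line Y) ≈ 0.0815, P(line Z) ≈ 0.1670
After 'flag': normaliser = 0.4·0.7515 + 0.75·0.0815 + 0.6·0.1670; P(line X) ≈ 0.6507, P(line Y) ≈ 0.1324, P(line Z) ≈ 0.2169
After 'flag': normaliser = 0.4·0.6507 + 0.75·0.1324 + 0.6·0.2169; P(line X) ≈ 0.5315, P(line Y) ≈ 0.2028, P(line Z) ≈ 0.2657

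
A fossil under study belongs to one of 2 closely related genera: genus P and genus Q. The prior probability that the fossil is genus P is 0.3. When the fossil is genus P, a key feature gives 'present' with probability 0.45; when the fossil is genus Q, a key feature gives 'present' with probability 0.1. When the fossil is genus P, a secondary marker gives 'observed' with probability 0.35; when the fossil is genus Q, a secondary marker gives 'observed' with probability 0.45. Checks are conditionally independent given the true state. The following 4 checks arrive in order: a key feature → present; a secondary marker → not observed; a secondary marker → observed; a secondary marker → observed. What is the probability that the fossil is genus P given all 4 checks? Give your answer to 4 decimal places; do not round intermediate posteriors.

0.5796

After a key feature='present': P(genus P) = 0.45·0.3000 / (0.45·0.3000 + 0.1·0.7000) ≈ 0.6585
After a secondary marker='not observed': P(genus P) = 0.65·0.6585 / (0.65·0.6585 + 0.55·0.3415) ≈ 0.6950
After a secondary marker='observed': P(genus P) = 0.35·0.6950 / (0.35·0.6950 + 0.45·0.3050) ≈ 0.6393
After a secondary marker='observed': P(genus P) = 0.35·0.6393 / (0.35·0.6393 + 0.45·0.3607) ≈ 0.5796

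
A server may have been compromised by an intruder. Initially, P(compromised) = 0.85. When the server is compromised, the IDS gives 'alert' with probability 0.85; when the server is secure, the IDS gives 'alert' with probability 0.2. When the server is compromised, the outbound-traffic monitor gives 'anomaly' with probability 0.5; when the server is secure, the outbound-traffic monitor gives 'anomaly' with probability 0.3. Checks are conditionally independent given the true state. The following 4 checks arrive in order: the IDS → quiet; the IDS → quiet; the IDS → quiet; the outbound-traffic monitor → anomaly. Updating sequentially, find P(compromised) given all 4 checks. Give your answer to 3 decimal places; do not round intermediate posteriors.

After the IDS='quiet': P(compromised) = 0.15·0.8500 / (0.15·0.8500 + 0.8·0.1500) ≈ 0.5152
After the IDS='quiet': P(compromised) = 0.15·0.5152 / (0.15·0.5152 + 0.8·0.4848) ≈ 0.1661
After the IDS='quiet': P(compromised) = 0.15·0.1661 / (0.15·0.1661 + 0.8·0.8339) ≈ 0.0360
After the outbound-traffic monitor='anomaly': P(compromised) = 0.5·0.0360 / (0.5·0.0360 + 0.3·0.9640) ≈ 0.0586

0.059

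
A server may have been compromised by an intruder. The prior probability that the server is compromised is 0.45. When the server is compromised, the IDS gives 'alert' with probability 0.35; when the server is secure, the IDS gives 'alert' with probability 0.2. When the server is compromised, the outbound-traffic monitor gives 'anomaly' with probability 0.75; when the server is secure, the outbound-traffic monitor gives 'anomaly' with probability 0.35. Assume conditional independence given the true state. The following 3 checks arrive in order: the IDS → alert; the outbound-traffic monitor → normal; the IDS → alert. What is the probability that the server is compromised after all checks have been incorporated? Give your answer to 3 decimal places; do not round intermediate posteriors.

0.491

After the IDS='alert': P(compromised) = 0.35·0.4500 / (0.35·0.4500 + 0.2·0.5500) ≈ 0.5888
After the outbound-traffic monitor='normal': P(compromised) = 0.25·0.5888 / (0.25·0.5888 + 0.65·0.4112) ≈ 0.3551
After the IDS='alert': P(compromised) = 0.35·0.3551 / (0.35·0.3551 + 0.2·0.6449) ≈ 0.4908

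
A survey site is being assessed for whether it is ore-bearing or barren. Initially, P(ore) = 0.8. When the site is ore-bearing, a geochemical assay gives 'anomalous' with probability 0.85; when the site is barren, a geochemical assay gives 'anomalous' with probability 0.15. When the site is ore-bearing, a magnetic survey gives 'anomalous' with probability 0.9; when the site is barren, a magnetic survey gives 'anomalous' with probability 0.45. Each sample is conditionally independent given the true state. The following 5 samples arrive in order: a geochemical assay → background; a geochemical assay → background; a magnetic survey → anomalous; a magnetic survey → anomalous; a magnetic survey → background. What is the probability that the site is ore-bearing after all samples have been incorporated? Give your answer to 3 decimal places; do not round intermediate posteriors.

After a geochemical assay='background': P(ore) = 0.15·0.8000 / (0.15·0.8000 + 0.85·0.2000) ≈ 0.4138
After a geochemical assay='background': P(ore) = 0.15·0.4138 / (0.15·0.4138 + 0.85·0.5862) ≈ 0.1108
After a magnetic survey='anomalous': P(ore) = 0.9·0.1108 / (0.9·0.1108 + 0.45·0.8892) ≈ 0.1994
After a magnetic survey='anomalous': P(ore) = 0.9·0.1994 / (0.9·0.1994 + 0.45·0.8006) ≈ 0.3326
After a magnetic survey='background': P(ore) = 0.1·0.3326 / (0.1·0.3326 + 0.55·0.6674) ≈ 0.0831

0.083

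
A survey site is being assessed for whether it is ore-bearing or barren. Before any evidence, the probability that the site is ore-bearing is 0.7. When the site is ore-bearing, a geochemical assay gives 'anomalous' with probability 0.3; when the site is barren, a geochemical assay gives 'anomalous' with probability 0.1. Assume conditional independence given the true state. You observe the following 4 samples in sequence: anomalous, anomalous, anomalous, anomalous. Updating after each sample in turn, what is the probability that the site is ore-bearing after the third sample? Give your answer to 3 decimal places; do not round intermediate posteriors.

After 'anomalous': P(ore) = 0.3·0.7000 / (0.3·0.7000 + 0.1·0.3000) ≈ 0.8750
After 'anomalous': P(ore) = 0.3·0.8750 / (0.3·0.8750 + 0.1·0.1250) ≈ 0.9545
After 'anomalous': P(ore) = 0.3·0.9545 / (0.3·0.9545 + 0.1·0.0455) ≈ 0.9844

0.984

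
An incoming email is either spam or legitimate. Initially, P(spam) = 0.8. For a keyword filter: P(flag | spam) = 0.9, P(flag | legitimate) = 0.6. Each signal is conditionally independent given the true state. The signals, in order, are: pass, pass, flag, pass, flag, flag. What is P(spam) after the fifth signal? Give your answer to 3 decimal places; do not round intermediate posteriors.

After 'pass': P(spam) = 0.1·0.8000 / (0.1·0.8000 + 0.4·0.2000) ≈ 0.5000
After 'pass': P(spam) = 0.1·0.5000 / (0.1·0.5000 + 0.4·0.5000) ≈ 0.2000
After 'flag': P(spam) = 0.9·0.2000 / (0.9·0.2000 + 0.6·0.8000) ≈ 0.2727
After 'pass': P(spam) = 0.1·0.2727 / (0.1·0.2727 + 0.4·0.7273) ≈ 0.0857
After 'flag': P(spam) = 0.9·0.0857 / (0.9·0.0857 + 0.6·0.9143) ≈ 0.1233

0.123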